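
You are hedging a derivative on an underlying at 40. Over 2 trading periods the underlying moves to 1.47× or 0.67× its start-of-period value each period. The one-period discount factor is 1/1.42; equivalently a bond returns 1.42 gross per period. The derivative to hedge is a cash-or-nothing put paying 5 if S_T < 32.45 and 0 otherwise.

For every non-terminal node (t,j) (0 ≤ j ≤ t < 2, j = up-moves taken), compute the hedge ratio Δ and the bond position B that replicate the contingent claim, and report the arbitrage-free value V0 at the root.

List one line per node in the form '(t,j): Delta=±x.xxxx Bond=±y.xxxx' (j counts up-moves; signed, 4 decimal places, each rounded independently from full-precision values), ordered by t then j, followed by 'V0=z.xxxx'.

(0,0): Delta=-0.0069 Bond=0.2848
(1,0): Delta=-0.2332 Bond=6.4701
(1,1): Delta=0.0000 Bond=0.0000
V0=0.0097

Risk-neutral probability p* = (R−d)/(u−d) = (1.42−0.67)/(1.47−0.67) = 0.9375.
Payoff layer (t=2): V(2,0)=5.0000, V(2,1)=0.0000, V(2,2)=0.0000
(1,0): S=26.8000. Δ = (V_up−V_dn)/(S_up−S_dn) = (0.0000−5.0000)/(39.3960−17.9560) = -0.2332. V = [p*·0.0000 + (1−p*)·5.0000]/1.42 = 0.2201. B = V − Δ·S = 6.4701.
(1,1): S=58.8000. Δ = (V_up−V_dn)/(S_up−S_dn) = (0.0000−0.0000)/(86.4360−39.3960) = 0.0000. V = [p*·0.0000 + (1−p*)·0.0000]/1.42 = 0.0000. B = V − Δ·S = 0.0000.
(0,0): S=40.0000. Δ = (V_up−V_dn)/(S_up−S_dn) = (0.0000−0.2201)/(58.8000−26.8000) = -0.0069. V = [p*·0.0000 + (1−p*)·0.2201]/1.42 = 0.0097. B = V − Δ·S = 0.2848.
Root portfolio cost Δ·40+B reproduces V0=0.0097.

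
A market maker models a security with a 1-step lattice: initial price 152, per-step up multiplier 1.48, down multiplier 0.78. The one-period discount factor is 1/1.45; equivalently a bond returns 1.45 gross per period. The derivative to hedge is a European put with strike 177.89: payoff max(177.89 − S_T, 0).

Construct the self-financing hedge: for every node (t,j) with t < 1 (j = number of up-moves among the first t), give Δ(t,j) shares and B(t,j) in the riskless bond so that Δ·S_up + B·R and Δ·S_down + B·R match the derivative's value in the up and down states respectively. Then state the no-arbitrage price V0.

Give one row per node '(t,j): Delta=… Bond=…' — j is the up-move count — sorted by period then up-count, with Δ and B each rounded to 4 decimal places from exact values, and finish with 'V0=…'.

Since d<R<u, set p* = (R−d)/(u−d) = 0.9571; price each node as the discounted p*-expectation of its children.
Terminal payoffs: V(1,0)=59.3300, V(1,1)=0.0000
  t=0,j=0: stock 152.0000 → up 224.9600 (V=0.0000), down 118.5600 (V=59.3300). Price 1.7536; hedge Δ=-0.5576, bond B=86.5107.
Root portfolio cost Δ·152+B reproduces V0=1.7536.

(0,0): Delta=-0.5576 Bond=86.5107
V0=1.7536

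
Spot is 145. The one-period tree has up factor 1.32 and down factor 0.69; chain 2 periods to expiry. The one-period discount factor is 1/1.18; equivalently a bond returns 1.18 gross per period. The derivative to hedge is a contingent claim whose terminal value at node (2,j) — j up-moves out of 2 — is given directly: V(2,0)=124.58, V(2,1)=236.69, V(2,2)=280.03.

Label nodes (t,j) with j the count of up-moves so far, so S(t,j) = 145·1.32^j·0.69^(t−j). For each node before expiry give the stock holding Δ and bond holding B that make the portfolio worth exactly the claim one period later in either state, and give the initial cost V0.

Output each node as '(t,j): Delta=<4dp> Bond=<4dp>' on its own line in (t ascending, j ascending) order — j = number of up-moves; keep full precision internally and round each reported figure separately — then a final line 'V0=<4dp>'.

The replicating-portfolio and risk-neutral prices coincide; use p* = (1.18−0.69)/(1.32−0.69) = 0.7778 for the latter.
Payoff layer (t=2): V(2,0)=124.5800, V(2,1)=236.6900, V(2,2)=280.0300
(1,0): S=100.0500. Δ = (V_up−V_dn)/(S_up−S_dn) = (236.6900−124.5800)/(132.0660−69.0345) = 1.7786. V = [p*·236.6900 + (1−p*)·124.5800]/1.18 = 179.4718. B = V − Δ·S = 1.5194.
(1,1): S=191.4000. Δ = (V_up−V_dn)/(S_up−S_dn) = (280.0300−236.6900)/(252.6480−132.0660) = 0.3594. V = [p*·280.0300 + (1−p*)·236.6900]/1.18 = 229.1516. B = V − Δ·S = 160.3579.
(0,0): S=145.0000. Δ = (V_up−V_dn)/(S_up−S_dn) = (229.1516−179.4718)/(191.4000−100.0500) = 0.5438. V = [p*·229.1516 + (1−p*)·179.4718]/1.18 = 184.8404. B = V − Δ·S = 105.9835.
The time-0 hedge costs 184.8404, which is the no-arbitrage price.

(0,0): Delta=0.5438 Bond=105.9835
(1,0): Delta=1.7786 Bond=1.5194
(1,1): Delta=0.3594 Bond=160.3579
V0=184.8404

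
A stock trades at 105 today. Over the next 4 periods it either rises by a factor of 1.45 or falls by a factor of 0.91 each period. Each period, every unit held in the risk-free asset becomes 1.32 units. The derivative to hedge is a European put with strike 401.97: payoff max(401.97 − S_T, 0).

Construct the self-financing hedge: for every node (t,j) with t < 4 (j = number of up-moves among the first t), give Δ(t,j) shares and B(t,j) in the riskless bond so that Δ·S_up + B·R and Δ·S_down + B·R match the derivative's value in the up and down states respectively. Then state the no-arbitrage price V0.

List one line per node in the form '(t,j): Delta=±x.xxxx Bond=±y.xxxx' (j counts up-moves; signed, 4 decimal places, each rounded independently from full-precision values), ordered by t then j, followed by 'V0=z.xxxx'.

Under the risk-neutral measure, an up-move has probability p* = (R−d)/(u−d) = 0.7593 and values discount at R = 1.32.
Terminal payoffs: V(4,0)=329.9663, V(4,1)=287.2388, V(4,2)=219.1566, V(4,3)=110.6739, V(4,4)=0.0000
(3,0): S=79.1250. Δ = (V_up−V_dn)/(S_up−S_dn) = (287.2388−329.9663)/(114.7312−72.0037) = -1.0000. V = [p*·287.2388 + (1−p*)·329.9663]/1.32 = 225.3978. B = V − Δ·S = 304.5227.
(3,1): S=126.0782. Δ = (V_up−V_dn)/(S_up−S_dn) = (219.1566−287.2388)/(182.8134−114.7312) = -1.0000. V = [p*·219.1566 + (1−p*)·287.2388]/1.32 = 178.4445. B = V − Δ·S = 304.5227.
(3,2): S=200.8939. Δ = (V_up−V_dn)/(S_up−S_dn) = (110.6739−219.1566)/(291.2961−182.8134) = -1.0000. V = [p*·110.6739 + (1−p*)·219.1566]/1.32 = 103.6289. B = V − Δ·S = 304.5227.
(3,3): S=320.1056. Δ = (V_up−V_dn)/(S_up−S_dn) = (0.0000−110.6739)/(464.1532−291.2961) = -0.6403. V = [p*·0.0000 + (1−p*)·110.6739]/1.32 = 20.1846. B = V − Δ·S = 225.1363.
(2,0): S=86.9505. Δ = (V_up−V_dn)/(S_up−S_dn) = (178.4445−225.3978)/(126.0782−79.1250) = -1.0000. V = [p*·178.4445 + (1−p*)·225.3978]/1.32 = 143.7485. B = V − Δ·S = 230.6990.
(2,1): S=138.5475. Δ = (V_up−V_dn)/(S_up−S_dn) = (103.6289−178.4445)/(200.8939−126.0782) = -1.0000. V = [p*·103.6289 + (1−p*)·178.4445]/1.32 = 92.1515. B = V − Δ·S = 230.6990.
(2,2): S=220.7625. Δ = (V_up−V_dn)/(S_up−S_dn) = (20.1846−103.6289)/(320.1056−200.8939) = -0.7000. V = [p*·20.1846 + (1−p*)·103.6289]/1.32 = 30.5099. B = V − Δ·S = 185.0362.
(1,0): S=95.5500. Δ = (V_up−V_dn)/(S_up−S_dn) = (92.1515−143.7485)/(138.5475−86.9505) = -1.0000. V = [p*·92.1515 + (1−p*)·143.7485]/1.32 = 79.2220. B = V − Δ·S = 174.7720.
(1,1): S=152.2500. Δ = (V_up−V_dn)/(S_up−S_dn) = (30.5099−92.1515)/(220.7625−138.5475) = -0.7498. V = [p*·30.5099 + (1−p*)·92.1515]/1.32 = 34.3557. B = V − Δ·S = 148.5069.
(0,0): S=105.0000. Δ = (V_up−V_dn)/(S_up−S_dn) = (34.3557−79.2220)/(152.2500−95.5500) = -0.7913. V = [p*·34.3557 + (1−p*)·79.2220]/1.32 = 34.2097. B = V − Δ·S = 117.2954.
Self-financing check: at every node Δ·S+B equals the discounted successor values.

(0,0): Delta=-0.7913 Bond=117.2954
(1,0): Delta=-1.0000 Bond=174.7720
(1,1): Delta=-0.7498 Bond=148.5069
(2,0): Delta=-1.0000 Bond=230.6990
(2,1): Delta=-1.0000 Bond=230.6990
(2,2): Delta=-0.7000 Bond=185.0362
(3,0): Delta=-1.0000 Bond=304.5227
(3,1): Delta=-1.0000 Bond=304.5227
(3,2): Delta=-1.0000 Bond=304.5227
(3,3): Delta=-0.6403 Bond=225.1363
V0=34.2097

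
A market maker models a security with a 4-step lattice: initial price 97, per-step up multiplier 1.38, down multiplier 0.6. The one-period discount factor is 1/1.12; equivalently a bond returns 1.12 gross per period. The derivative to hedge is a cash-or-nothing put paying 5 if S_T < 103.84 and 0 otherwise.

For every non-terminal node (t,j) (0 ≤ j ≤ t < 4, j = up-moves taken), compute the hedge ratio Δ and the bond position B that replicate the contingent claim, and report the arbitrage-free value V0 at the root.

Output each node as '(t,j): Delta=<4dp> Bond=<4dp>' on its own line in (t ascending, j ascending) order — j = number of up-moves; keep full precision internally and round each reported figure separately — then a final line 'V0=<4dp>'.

Under the risk-neutral measure, an up-move has probability p* = (R−d)/(u−d) = 0.6667 and values discount at R = 1.12.
Payoff layer (t=4): V(4,0)=5.0000, V(4,1)=5.0000, V(4,2)=5.0000, V(4,3)=0.0000, V(4,4)=0.0000
  t=3,j=0: stock 20.9520 → up 28.9138 (V=5.0000), down 12.5712 (V=5.0000). Price 4.4643; hedge Δ=0.0000, bond B=4.4643.
  t=3,j=1: stock 48.1896 → up 66.5016 (V=5.0000), down 28.9138 (V=5.0000). Price 4.4643; hedge Δ=0.0000, bond B=4.4643.
  t=3,j=2: stock 110.8361 → up 152.9538 (V=0.0000), down 66.5016 (V=5.0000). Price 1.4881; hedge Δ=-0.0578, bond B=7.8984.
  t=3,j=3: stock 254.9230 → up 351.7937 (V=0.0000), down 152.9538 (V=0.0000). Price 0.0000; hedge Δ=0.0000, bond B=0.0000.
  t=2,j=0: stock 34.9200 → up 48.1896 (V=4.4643), down 20.9520 (V=4.4643). Price 3.9860; hedge Δ=0.0000, bond B=3.9860.
  t=2,j=1: stock 80.3160 → up 110.8361 (V=1.4881), down 48.1896 (V=4.4643). Price 2.2144; hedge Δ=-0.0475, bond B=6.0301.
  t=2,j=2: stock 184.7268 → up 254.9230 (V=0.0000), down 110.8361 (V=1.4881). Price 0.4429; hedge Δ=-0.0103, bond B=2.3507.
  t=1,j=0: stock 58.2000 → up 80.3160 (V=2.2144), down 34.9200 (V=3.9860). Price 2.5044; hedge Δ=-0.0390, bond B=4.7756.
  t=1,j=1: stock 133.8600 → up 184.7268 (V=0.4429), down 80.3160 (V=2.2144). Price 0.9227; hedge Δ=-0.0170, bond B=3.1939.
  t=0,j=0: stock 97.0000 → up 133.8600 (V=0.9227), down 58.2000 (V=2.5044). Price 1.2946; hedge Δ=-0.0209, bond B=3.3224.
Each (Δ,B) replicates both successor values, so the strategy is self-financing and V0 is arbitrage-free.

(0,0): Delta=-0.0209 Bond=3.3224
(1,0): Delta=-0.0390 Bond=4.7756
(1,1): Delta=-0.0170 Bond=3.1939
(2,0): Delta=0.0000 Bond=3.9860
(2,1): Delta=-0.0475 Bond=6.0301
(2,2): Delta=-0.0103 Bond=2.3507
(3,0): Delta=0.0000 Bond=4.4643
(3,1): Delta=0.0000 Bond=4.4643
(3,2): Delta=-0.0578 Bond=7.8984
(3,3): Delta=0.0000 Bond=0.0000
V0=1.2946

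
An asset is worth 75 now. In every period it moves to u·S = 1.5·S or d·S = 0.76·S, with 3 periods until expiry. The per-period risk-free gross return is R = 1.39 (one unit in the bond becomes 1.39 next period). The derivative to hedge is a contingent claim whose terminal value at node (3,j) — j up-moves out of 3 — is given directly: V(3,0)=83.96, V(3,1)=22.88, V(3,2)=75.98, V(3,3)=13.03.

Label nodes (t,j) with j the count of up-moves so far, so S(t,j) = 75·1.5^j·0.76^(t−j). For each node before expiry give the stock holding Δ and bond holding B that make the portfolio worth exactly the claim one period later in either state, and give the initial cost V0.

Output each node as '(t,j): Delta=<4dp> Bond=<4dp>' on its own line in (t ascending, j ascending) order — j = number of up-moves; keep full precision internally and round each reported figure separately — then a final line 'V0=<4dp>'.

(0,0): Delta=-0.3127 Bond=36.1774
(1,0): Delta=0.6162 Bond=-2.6625
(1,1): Delta=-0.3949 Bond=59.5317
(2,0): Delta=-1.9054 Bond=105.5330
(2,1): Delta=0.8393 Bond=-22.7735
(2,2): Delta=-0.5041 Bond=101.1736
V0=12.7217

Under the risk-neutral measure, an up-move has probability p* = (R−d)/(u−d) = 0.8514 and values discount at R = 1.39.
Terminal values V(3,·): V(3,0)=83.9600, V(3,1)=22.8800, V(3,2)=75.9800, V(3,3)=13.0300
  t=2,j=0: stock 43.3200 → up 64.9800 (V=22.8800), down 32.9232 (V=83.9600). Price 22.9924; hedge Δ=-1.9054, bond B=105.5330.
  t=2,j=1: stock 85.5000 → up 128.2500 (V=75.9800), down 64.9800 (V=22.8800). Price 48.9833; hedge Δ=0.8393, bond B=-22.7735.
  t=2,j=2: stock 168.7500 → up 253.1250 (V=13.0300), down 128.2500 (V=75.9800). Price 16.1061; hedge Δ=-0.5041, bond B=101.1736.
  t=1,j=0: stock 57.0000 → up 85.5000 (V=48.9833), down 43.3200 (V=22.9924). Price 32.4603; hedge Δ=0.6162, bond B=-2.6625.
  t=1,j=1: stock 112.5000 → up 168.7500 (V=16.1061), down 85.5000 (V=48.9833). Price 15.1030; hedge Δ=-0.3949, bond B=59.5317.
  t=0,j=0: stock 75.0000 → up 112.5000 (V=15.1030), down 57.0000 (V=32.4603). Price 12.7217; hedge Δ=-0.3127, bond B=36.1774.
Root portfolio cost Δ·75+B reproduces V0=12.7217.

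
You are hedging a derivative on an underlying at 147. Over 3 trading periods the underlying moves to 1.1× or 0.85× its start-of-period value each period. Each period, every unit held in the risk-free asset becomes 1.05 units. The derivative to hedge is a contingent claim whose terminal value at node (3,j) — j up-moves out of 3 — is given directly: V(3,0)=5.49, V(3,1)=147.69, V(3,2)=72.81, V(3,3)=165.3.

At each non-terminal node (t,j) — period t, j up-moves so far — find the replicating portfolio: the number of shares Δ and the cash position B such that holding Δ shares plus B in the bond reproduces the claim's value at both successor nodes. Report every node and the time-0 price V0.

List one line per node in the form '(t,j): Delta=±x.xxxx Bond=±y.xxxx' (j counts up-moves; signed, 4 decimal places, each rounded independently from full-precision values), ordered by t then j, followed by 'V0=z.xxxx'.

No-arbitrage ⇒ martingale measure with p* = (R−d)/(u−d) = 0.8000.
At expiry t=3: V(3,0)=5.4900, V(3,1)=147.6900, V(3,2)=72.8100, V(3,3)=165.3000
(2,0): S=106.2075. Δ = (V_up−V_dn)/(S_up−S_dn) = (147.6900−5.4900)/(116.8282−90.2764) = 5.3556. V = [p*·147.6900 + (1−p*)·5.4900]/1.05 = 113.5714. B = V − Δ·S = -455.2286.
(2,1): S=137.4450. Δ = (V_up−V_dn)/(S_up−S_dn) = (72.8100−147.6900)/(151.1895−116.8283) = -2.1792. V = [p*·72.8100 + (1−p*)·147.6900]/1.05 = 83.6057. B = V − Δ·S = 383.1257.
(2,2): S=177.8700. Δ = (V_up−V_dn)/(S_up−S_dn) = (165.3000−72.8100)/(195.6570−151.1895) = 2.0799. V = [p*·165.3000 + (1−p*)·72.8100]/1.05 = 139.8114. B = V − Δ·S = -230.1486.
(1,0): S=124.9500. Δ = (V_up−V_dn)/(S_up−S_dn) = (83.6057−113.5714)/(137.4450−106.2075) = -0.9593. V = [p*·83.6057 + (1−p*)·113.5714]/1.05 = 85.3322. B = V − Δ·S = 205.1951.
(1,1): S=161.7000. Δ = (V_up−V_dn)/(S_up−S_dn) = (139.8114−83.6057)/(177.8700−137.4450) = 1.3904. V = [p*·139.8114 + (1−p*)·83.6057]/1.05 = 122.4479. B = V − Δ·S = -102.3750.
(0,0): S=147.0000. Δ = (V_up−V_dn)/(S_up−S_dn) = (122.4479−85.3322)/(161.7000−124.9500) = 1.0099. V = [p*·122.4479 + (1−p*)·85.3322]/1.05 = 109.5474. B = V − Δ·S = -38.9152.
The time-0 hedge costs 109.5474, which is the no-arbitrage price.

(0,0): Delta=1.0099 Bond=-38.9152
(1,0): Delta=-0.9593 Bond=205.1951
(1,1): Delta=1.3904 Bond=-102.3750
(2,0): Delta=5.3556 Bond=-455.2286
(2,1): Delta=-2.1792 Bond=383.1257
(2,2): Delta=2.0799 Bond=-230.1486
V0=109.5474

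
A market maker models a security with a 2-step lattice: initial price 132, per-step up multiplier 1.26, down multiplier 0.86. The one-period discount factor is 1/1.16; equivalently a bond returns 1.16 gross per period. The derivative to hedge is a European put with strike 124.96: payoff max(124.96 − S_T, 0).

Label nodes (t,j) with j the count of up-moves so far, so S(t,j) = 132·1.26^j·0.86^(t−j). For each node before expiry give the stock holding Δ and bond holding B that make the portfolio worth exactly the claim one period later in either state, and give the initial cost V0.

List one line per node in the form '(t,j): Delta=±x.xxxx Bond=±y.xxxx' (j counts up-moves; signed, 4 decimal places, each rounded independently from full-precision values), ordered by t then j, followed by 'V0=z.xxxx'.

(0,0): Delta=-0.1116 Bond=15.9963
(1,0): Delta=-0.6019 Bond=74.2227
(1,1): Delta=0.0000 Bond=0.0000
V0=1.2695

No-arbitrage ⇒ martingale measure with p* = (R−d)/(u−d) = 0.7500.
At expiry t=2: V(2,0)=27.3328, V(2,1)=0.0000, V(2,2)=0.0000
Node (1,0) S=113.5200: V=(p*·0.0000+(1−p*)·27.3328)/1.16=5.8907; Δ=(0.0000−27.3328)/(143.0352−97.6272)=-0.6019; B=V−Δ·S=74.2227
Node (1,1) S=166.3200: V=(p*·0.0000+(1−p*)·0.0000)/1.16=0.0000; Δ=(0.0000−0.0000)/(209.5632−143.0352)=0.0000; B=V−Δ·S=0.0000
Node (0,0) S=132.0000: V=(p*·0.0000+(1−p*)·5.8907)/1.16=1.2695; Δ=(0.0000−5.8907)/(166.3200−113.5200)=-0.1116; B=V−Δ·S=15.9963
The time-0 hedge costs 1.2695, which is the no-arbitrage price.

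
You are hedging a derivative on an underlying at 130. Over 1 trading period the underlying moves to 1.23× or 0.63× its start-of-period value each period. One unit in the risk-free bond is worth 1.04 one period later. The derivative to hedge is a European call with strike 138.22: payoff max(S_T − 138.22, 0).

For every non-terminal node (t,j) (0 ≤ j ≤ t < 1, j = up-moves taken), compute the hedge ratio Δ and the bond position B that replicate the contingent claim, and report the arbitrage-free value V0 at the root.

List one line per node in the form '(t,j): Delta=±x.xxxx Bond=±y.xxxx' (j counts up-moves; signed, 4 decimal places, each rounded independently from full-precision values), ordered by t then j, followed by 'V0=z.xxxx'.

Under the risk-neutral measure, an up-move has probability p* = (R−d)/(u−d) = 0.6833 and values discount at R = 1.04.
Terminal values V(1,·): V(1,0)=0.0000, V(1,1)=21.6800
  t=0,j=0: stock 130.0000 → up 159.9000 (V=21.6800), down 81.9000 (V=0.0000). Price 14.2449; hedge Δ=0.2779, bond B=-21.8885.
The time-0 hedge costs 14.2449, which is the no-arbitrage price.

(0,0): Delta=0.2779 Bond=-21.8885
V0=14.2449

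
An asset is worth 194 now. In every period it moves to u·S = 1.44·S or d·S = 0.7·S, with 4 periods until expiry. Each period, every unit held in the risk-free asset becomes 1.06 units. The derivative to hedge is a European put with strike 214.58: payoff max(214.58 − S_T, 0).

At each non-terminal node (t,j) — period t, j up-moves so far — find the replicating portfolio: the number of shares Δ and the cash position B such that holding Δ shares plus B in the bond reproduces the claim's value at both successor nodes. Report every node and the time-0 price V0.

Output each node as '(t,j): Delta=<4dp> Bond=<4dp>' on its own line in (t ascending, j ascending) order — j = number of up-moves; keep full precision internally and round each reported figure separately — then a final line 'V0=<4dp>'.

The replicating-portfolio and risk-neutral prices coincide; use p* = (1.06−0.7)/(1.44−0.7) = 0.4865 for the latter.
Payoff layer (t=4): V(4,0)=168.0006, V(4,1)=118.7595, V(4,2)=17.4636, V(4,3)=0.0000, V(4,4)=0.0000
(3,0): S=66.5420. Δ = (V_up−V_dn)/(S_up−S_dn) = (118.7595−168.0006)/(95.8205−46.5794) = -1.0000. V = [p*·118.7595 + (1−p*)·168.0006]/1.06 = 135.8920. B = V − Δ·S = 202.4340.
(3,1): S=136.8864. Δ = (V_up−V_dn)/(S_up−S_dn) = (17.4636−118.7595)/(197.1164−95.8205) = -1.0000. V = [p*·17.4636 + (1−p*)·118.7595]/1.06 = 65.5476. B = V − Δ·S = 202.4340.
(3,2): S=281.5949. Δ = (V_up−V_dn)/(S_up−S_dn) = (0.0000−17.4636)/(405.4966−197.1164) = -0.0838. V = [p*·0.0000 + (1−p*)·17.4636]/1.06 = 8.4602. B = V − Δ·S = 32.0596.
(3,3): S=579.2809. Δ = (V_up−V_dn)/(S_up−S_dn) = (0.0000−0.0000)/(834.1645−405.4966) = 0.0000. V = [p*·0.0000 + (1−p*)·0.0000]/1.06 = 0.0000. B = V − Δ·S = 0.0000.
(2,0): S=95.0600. Δ = (V_up−V_dn)/(S_up−S_dn) = (65.5476−135.8920)/(136.8864−66.5420) = -1.0000. V = [p*·65.5476 + (1−p*)·135.8920]/1.06 = 95.9154. B = V − Δ·S = 190.9754.
(2,1): S=195.5520. Δ = (V_up−V_dn)/(S_up−S_dn) = (8.4602−65.5476)/(281.5949−136.8864) = -0.3945. V = [p*·8.4602 + (1−p*)·65.5476]/1.06 = 35.6371. B = V − Δ·S = 112.7822.
(2,2): S=402.2784. Δ = (V_up−V_dn)/(S_up−S_dn) = (0.0000−8.4602)/(579.2809−281.5949) = -0.0284. V = [p*·0.0000 + (1−p*)·8.4602]/1.06 = 4.0985. B = V − Δ·S = 15.5312.
(1,0): S=135.8000. Δ = (V_up−V_dn)/(S_up−S_dn) = (35.6371−95.9154)/(195.5520−95.0600) = -0.5998. V = [p*·35.6371 + (1−p*)·95.9154]/1.06 = 62.8215. B = V − Δ·S = 144.2788.
(1,1): S=279.3600. Δ = (V_up−V_dn)/(S_up−S_dn) = (4.0985−35.6371)/(402.2784−195.5520) = -0.1526. V = [p*·4.0985 + (1−p*)·35.6371]/1.06 = 19.1453. B = V − Δ·S = 61.7650.
(0,0): S=194.0000. Δ = (V_up−V_dn)/(S_up−S_dn) = (19.1453−62.8215)/(279.3600−135.8000) = -0.3042. V = [p*·19.1453 + (1−p*)·62.8215]/1.06 = 39.2204. B = V − Δ·S = 98.2424.
The time-0 hedge costs 39.2204, which is the no-arbitrage price.

(0,0): Delta=-0.3042 Bond=98.2424
(1,0): Delta=-0.5998 Bond=144.2788
(1,1): Delta=-0.1526 Bond=61.7650
(2,0): Delta=-1.0000 Bond=190.9754
(2,1): Delta=-0.3945 Bond=112.7822
(2,2): Delta=-0.0284 Bond=15.5312
(3,0): Delta=-1.0000 Bond=202.4340
(3,1): Delta=-1.0000 Bond=202.4340
(3,2): Delta=-0.0838 Bond=32.0596
(3,3): Delta=0.0000 Bond=0.0000
V0=39.2204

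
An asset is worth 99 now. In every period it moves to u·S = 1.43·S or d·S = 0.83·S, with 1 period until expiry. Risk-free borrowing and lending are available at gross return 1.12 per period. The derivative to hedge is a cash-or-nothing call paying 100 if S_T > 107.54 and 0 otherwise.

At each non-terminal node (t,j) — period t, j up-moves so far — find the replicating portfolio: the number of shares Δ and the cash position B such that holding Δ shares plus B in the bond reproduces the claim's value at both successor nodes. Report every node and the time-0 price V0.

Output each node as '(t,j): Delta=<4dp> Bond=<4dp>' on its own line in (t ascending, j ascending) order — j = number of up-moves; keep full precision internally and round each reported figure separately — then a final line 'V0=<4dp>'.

Since d<R<u, set p* = (R−d)/(u−d) = 0.4833; price each node as the discounted p*-expectation of its children.
Payoff layer (t=1): V(1,0)=0.0000, V(1,1)=100.0000
(0,0): S=99.0000. Δ = (V_up−V_dn)/(S_up−S_dn) = (100.0000−0.0000)/(141.5700−82.1700) = 1.6835. V = [p*·100.0000 + (1−p*)·0.0000]/1.12 = 43.1548. B = V − Δ·S = -123.5119.
Self-financing check: at every node Δ·S+B equals the discounted successor values.

(0,0): Delta=1.6835 Bond=-123.5119
V0=43.1548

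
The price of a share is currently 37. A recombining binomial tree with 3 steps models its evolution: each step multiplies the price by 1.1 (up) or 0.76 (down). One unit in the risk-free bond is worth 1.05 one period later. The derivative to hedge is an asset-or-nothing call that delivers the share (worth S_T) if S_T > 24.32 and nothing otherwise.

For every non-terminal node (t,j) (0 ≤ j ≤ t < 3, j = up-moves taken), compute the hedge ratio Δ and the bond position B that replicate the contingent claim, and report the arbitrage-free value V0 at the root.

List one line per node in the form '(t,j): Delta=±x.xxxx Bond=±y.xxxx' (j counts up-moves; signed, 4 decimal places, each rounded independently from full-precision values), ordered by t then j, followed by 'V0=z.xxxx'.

Under the risk-neutral measure, an up-move has probability p* = (R−d)/(u−d) = 0.8529 and values discount at R = 1.05.
Terminal payoffs: V(3,0)=0.0000, V(3,1)=0.0000, V(3,2)=34.0252, V(3,3)=49.2470
(2,0): S=21.3712. Δ = (V_up−V_dn)/(S_up−S_dn) = (0.0000−0.0000)/(23.5083−16.2421) = 0.0000. V = [p*·0.0000 + (1−p*)·0.0000]/1.05 = 0.0000. B = V − Δ·S = 0.0000.
(2,1): S=30.9320. Δ = (V_up−V_dn)/(S_up−S_dn) = (34.0252−0.0000)/(34.0252−23.5083) = 3.2353. V = [p*·34.0252 + (1−p*)·0.0000]/1.05 = 27.6395. B = V − Δ·S = -72.4346.
(2,2): S=44.7700. Δ = (V_up−V_dn)/(S_up−S_dn) = (49.2470−34.0252)/(49.2470−34.0252) = 1.0000. V = [p*·49.2470 + (1−p*)·34.0252]/1.05 = 44.7700. B = V − Δ·S = 0.0000.
(1,0): S=28.1200. Δ = (V_up−V_dn)/(S_up−S_dn) = (27.6395−0.0000)/(30.9320−21.3712) = 2.8909. V = [p*·27.6395 + (1−p*)·0.0000]/1.05 = 22.4523. B = V − Δ·S = -58.8404.
(1,1): S=40.7000. Δ = (V_up−V_dn)/(S_up−S_dn) = (44.7700−27.6395)/(44.7700−30.9320) = 1.2379. V = [p*·44.7700 + (1−p*)·27.6395]/1.05 = 40.2389. B = V − Δ·S = -10.1449.
(0,0): S=37.0000. Δ = (V_up−V_dn)/(S_up−S_dn) = (40.2389−22.4523)/(40.7000−28.1200) = 1.4139. V = [p*·40.2389 + (1−p*)·22.4523]/1.05 = 35.8316. B = V − Δ·S = -16.4819.
Each (Δ,B) replicates both successor values, so the strategy is self-financing and V0 is arbitrage-free.

(0,0): Delta=1.4139 Bond=-16.4819
(1,0): Delta=2.8909 Bond=-58.8404
(1,1): Delta=1.2379 Bond=-10.1449
(2,0): Delta=0.0000 Bond=0.0000
(2,1): Delta=3.2353 Bond=-72.4346
(2,2): Delta=1.0000 Bond=0.0000
V0=35.8316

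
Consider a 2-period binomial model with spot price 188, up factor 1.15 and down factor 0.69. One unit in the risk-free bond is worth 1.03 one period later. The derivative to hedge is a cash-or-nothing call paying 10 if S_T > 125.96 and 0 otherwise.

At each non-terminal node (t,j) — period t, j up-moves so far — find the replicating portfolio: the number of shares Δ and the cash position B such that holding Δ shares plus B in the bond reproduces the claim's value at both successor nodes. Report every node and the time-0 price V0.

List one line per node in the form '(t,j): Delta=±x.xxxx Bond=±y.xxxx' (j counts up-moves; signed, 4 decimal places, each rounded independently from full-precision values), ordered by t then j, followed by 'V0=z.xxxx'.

Since d<R<u, set p* = (R−d)/(u−d) = 0.7391; price each node as the discounted p*-expectation of its children.
Payoff layer (t=2): V(2,0)=0.0000, V(2,1)=10.0000, V(2,2)=10.0000
Node (1,0) S=129.7200: V=(p*·10.0000+(1−p*)·0.0000)/1.03=7.1760; Δ=(10.0000−0.0000)/(149.1780−89.5068)=0.1676; B=V−Δ·S=-14.5631
Node (1,1) S=216.2000: V=(p*·10.0000+(1−p*)·10.0000)/1.03=9.7087; Δ=(10.0000−10.0000)/(248.6300−149.1780)=0.0000; B=V−Δ·S=9.7087
Node (0,0) S=188.0000: V=(p*·9.7087+(1−p*)·7.1760)/1.03=8.7845; Δ=(9.7087−7.1760)/(216.2000−129.7200)=0.0293; B=V−Δ·S=3.2786
Each (Δ,B) replicates both successor values, so the strategy is self-financing and V0 is arbitrage-free.

(0,0): Delta=0.0293 Bond=3.2786
(1,0): Delta=0.1676 Bond=-14.5631
(1,1): Delta=0.0000 Bond=9.7087
V0=8.7845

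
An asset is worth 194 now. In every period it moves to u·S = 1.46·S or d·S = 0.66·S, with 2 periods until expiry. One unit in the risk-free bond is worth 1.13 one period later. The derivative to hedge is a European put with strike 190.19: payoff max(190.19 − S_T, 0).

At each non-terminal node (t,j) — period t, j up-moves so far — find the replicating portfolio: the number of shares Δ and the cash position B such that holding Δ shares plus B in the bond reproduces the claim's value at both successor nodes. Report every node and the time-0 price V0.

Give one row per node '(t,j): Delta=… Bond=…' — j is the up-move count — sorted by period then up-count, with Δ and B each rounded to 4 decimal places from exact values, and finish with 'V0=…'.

Since d<R<u, set p* = (R−d)/(u−d) = 0.5875; price each node as the discounted p*-expectation of its children.
Terminal payoffs: V(2,0)=105.6836, V(2,1)=3.2516, V(2,2)=0.0000
  t=1,j=0: stock 128.0400 → up 186.9384 (V=3.2516), down 84.5064 (V=105.6836). Price 40.2697; hedge Δ=-1.0000, bond B=168.3097.
  t=1,j=1: stock 283.2400 → up 413.5304 (V=0.0000), down 186.9384 (V=3.2516). Price 1.1870; hedge Δ=-0.0144, bond B=5.2515.
  t=0,j=0: stock 194.0000 → up 283.2400 (V=1.1870), down 128.0400 (V=40.2697). Price 15.3174; hedge Δ=-0.2518, bond B=64.1708.
Self-financing check: at every node Δ·S+B equals the discounted successor values.

(0,0): Delta=-0.2518 Bond=64.1708
(1,0): Delta=-1.0000 Bond=168.3097
(1,1): Delta=-0.0144 Bond=5.2515
V0=15.3174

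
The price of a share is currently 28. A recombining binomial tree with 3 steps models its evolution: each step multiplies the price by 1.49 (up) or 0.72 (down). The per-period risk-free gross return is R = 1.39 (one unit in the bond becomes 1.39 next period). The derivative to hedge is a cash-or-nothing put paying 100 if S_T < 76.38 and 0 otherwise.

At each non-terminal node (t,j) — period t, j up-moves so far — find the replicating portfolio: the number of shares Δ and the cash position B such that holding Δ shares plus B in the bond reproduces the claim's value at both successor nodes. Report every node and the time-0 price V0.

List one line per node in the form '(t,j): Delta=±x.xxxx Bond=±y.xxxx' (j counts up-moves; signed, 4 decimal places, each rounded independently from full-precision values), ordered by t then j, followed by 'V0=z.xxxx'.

Risk-neutral probability p* = (R−d)/(u−d) = (1.39−0.72)/(1.49−0.72) = 0.8701.
Terminal values V(3,·): V(3,0)=100.0000, V(3,1)=100.0000, V(3,2)=100.0000, V(3,3)=0.0000
  t=2,j=0: stock 14.5152 → up 21.6276 (V=100.0000), down 10.4509 (V=100.0000). Price 71.9424; hedge Δ=0.0000, bond B=71.9424.
  t=2,j=1: stock 30.0384 → up 44.7572 (V=100.0000), down 21.6276 (V=100.0000). Price 71.9424; hedge Δ=0.0000, bond B=71.9424.
  t=2,j=2: stock 62.1628 → up 92.6226 (V=0.0000), down 44.7572 (V=100.0000). Price 9.3432; hedge Δ=-2.0892, bond B=139.2133.
  t=1,j=0: stock 20.1600 → up 30.0384 (V=71.9424), down 14.5152 (V=71.9424). Price 51.7572; hedge Δ=0.0000, bond B=51.7572.
  t=1,j=1: stock 41.7200 → up 62.1628 (V=9.3432), down 30.0384 (V=71.9424). Price 12.5705; hedge Δ=-1.9487, bond B=93.8682.
  t=0,j=0: stock 28.0000 → up 41.7200 (V=12.5705), down 20.1600 (V=51.7572). Price 12.7048; hedge Δ=-1.8176, bond B=63.5966.
The time-0 hedge costs 12.7048, which is the no-arbitrage price.

(0,0): Delta=-1.8176 Bond=63.5966
(1,0): Delta=0.0000 Bond=51.7572
(1,1): Delta=-1.9487 Bond=93.8682
(2,0): Delta=0.0000 Bond=71.9424
(2,1): Delta=0.0000 Bond=71.9424
(2,2): Delta=-2.0892 Bond=139.2133
V0=12.7048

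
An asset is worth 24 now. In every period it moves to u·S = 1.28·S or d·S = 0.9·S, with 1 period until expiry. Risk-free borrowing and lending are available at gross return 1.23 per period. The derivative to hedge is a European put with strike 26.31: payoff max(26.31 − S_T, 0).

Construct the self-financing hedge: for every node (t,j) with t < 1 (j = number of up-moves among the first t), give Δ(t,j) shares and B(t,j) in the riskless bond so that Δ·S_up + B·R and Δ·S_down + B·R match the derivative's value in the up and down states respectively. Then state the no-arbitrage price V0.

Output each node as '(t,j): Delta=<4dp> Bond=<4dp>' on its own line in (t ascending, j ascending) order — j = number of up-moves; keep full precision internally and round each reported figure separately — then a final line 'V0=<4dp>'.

(0,0): Delta=-0.5164 Bond=12.8986
V0=0.5039

The replicating-portfolio and risk-neutral prices coincide; use p* = (1.23−0.9)/(1.28−0.9) = 0.8684 for the latter.
Payoff layer (t=1): V(1,0)=4.7100, V(1,1)=0.0000
(0,0): S=24.0000. Δ = (V_up−V_dn)/(S_up−S_dn) = (0.0000−4.7100)/(30.7200−21.6000) = -0.5164. V = [p*·0.0000 + (1−p*)·4.7100]/1.23 = 0.5039. B = V − Δ·S = 12.8986.
The time-0 hedge costs 0.5039, which is the no-arbitrage price.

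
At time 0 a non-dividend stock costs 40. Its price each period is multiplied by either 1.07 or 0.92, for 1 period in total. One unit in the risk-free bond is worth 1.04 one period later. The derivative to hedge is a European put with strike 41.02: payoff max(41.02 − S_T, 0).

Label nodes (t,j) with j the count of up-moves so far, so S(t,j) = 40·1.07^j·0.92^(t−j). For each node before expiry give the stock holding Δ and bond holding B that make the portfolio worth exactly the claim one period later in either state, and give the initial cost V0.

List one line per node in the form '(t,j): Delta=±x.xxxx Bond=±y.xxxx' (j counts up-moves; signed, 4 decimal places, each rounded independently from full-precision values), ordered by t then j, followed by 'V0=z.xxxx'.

(0,0): Delta=-0.7033 Bond=28.9449
V0=0.8115

Risk-neutral probability p* = (R−d)/(u−d) = (1.04−0.92)/(1.07−0.92) = 0.8000.
Terminal payoffs: V(1,0)=4.2200, V(1,1)=0.0000
  t=0,j=0: stock 40.0000 → up 42.8000 (V=0.0000), down 36.8000 (V=4.2200). Price 0.8115; hedge Δ=-0.7033, bond B=28.9449.
Check: Δ(0,0)·S0 + B(0,0) = 0.8115 = V0.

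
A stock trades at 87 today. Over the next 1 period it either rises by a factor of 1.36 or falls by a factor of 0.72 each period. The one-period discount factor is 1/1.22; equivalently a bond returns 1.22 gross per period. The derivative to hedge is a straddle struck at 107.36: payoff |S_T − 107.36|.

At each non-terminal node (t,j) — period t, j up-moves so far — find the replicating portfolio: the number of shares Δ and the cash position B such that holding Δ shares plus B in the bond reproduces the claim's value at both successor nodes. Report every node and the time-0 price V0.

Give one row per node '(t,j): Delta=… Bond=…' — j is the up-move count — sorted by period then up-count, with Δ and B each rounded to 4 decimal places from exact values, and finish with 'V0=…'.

(0,0): Delta=-0.6063 Bond=67.7869
V0=15.0369

Risk-neutral probability p* = (R−d)/(u−d) = (1.22−0.72)/(1.36−0.72) = 0.7812.
Terminal payoffs: V(1,0)=44.7200, V(1,1)=10.9600
Node (0,0) S=87.0000: V=(p*·10.9600+(1−p*)·44.7200)/1.22=15.0369; Δ=(10.9600−44.7200)/(118.3200−62.6400)=-0.6063; B=V−Δ·S=67.7869
Self-financing check: at every node Δ·S+B equals the discounted successor values.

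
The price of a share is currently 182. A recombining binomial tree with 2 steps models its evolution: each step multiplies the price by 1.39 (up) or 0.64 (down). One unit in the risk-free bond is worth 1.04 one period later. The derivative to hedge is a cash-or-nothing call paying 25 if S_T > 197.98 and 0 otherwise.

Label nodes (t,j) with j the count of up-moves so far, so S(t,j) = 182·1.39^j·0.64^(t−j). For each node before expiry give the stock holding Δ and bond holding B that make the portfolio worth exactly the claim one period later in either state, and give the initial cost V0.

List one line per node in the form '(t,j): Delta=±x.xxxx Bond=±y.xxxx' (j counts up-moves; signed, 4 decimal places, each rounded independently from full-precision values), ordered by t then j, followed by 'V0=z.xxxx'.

(0,0): Delta=0.0939 Bond=-10.5194
(1,0): Delta=0.0000 Bond=0.0000
(1,1): Delta=0.1318 Bond=-20.5128
V0=6.5746

Under the risk-neutral measure, an up-move has probability p* = (R−d)/(u−d) = 0.5333 and values discount at R = 1.04.
Payoff layer (t=2): V(2,0)=0.0000, V(2,1)=0.0000, V(2,2)=25.0000
  t=1,j=0: stock 116.4800 → up 161.9072 (V=0.0000), down 74.5472 (V=0.0000). Price 0.0000; hedge Δ=0.0000, bond B=0.0000.
  t=1,j=1: stock 252.9800 → up 351.6422 (V=25.0000), down 161.9072 (V=0.0000). Price 12.8205; hedge Δ=0.1318, bond B=-20.5128.
  t=0,j=0: stock 182.0000 → up 252.9800 (V=12.8205), down 116.4800 (V=0.0000). Price 6.5746; hedge Δ=0.0939, bond B=-10.5194.
Each (Δ,B) replicates both successor values, so the strategy is self-financing and V0 is arbitrage-free.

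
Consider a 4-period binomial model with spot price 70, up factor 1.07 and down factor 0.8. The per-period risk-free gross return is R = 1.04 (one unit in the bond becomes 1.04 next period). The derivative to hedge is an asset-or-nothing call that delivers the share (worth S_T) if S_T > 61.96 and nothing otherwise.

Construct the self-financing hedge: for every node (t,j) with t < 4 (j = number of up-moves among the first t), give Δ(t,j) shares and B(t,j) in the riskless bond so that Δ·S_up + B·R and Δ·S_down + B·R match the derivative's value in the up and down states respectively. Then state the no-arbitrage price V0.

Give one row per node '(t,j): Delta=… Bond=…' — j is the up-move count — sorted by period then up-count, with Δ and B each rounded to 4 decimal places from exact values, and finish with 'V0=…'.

No-arbitrage ⇒ martingale measure with p* = (R−d)/(u−d) = 0.8889.
Payoff layer (t=4): V(4,0)=0.0000, V(4,1)=0.0000, V(4,2)=0.0000, V(4,3)=68.6024, V(4,4)=91.7557
  t=3,j=0: stock 35.8400 → up 38.3488 (V=0.0000), down 28.6720 (V=0.0000). Price 0.0000; hedge Δ=0.0000, bond B=0.0000.
  t=3,j=1: stock 47.9360 → up 51.2915 (V=0.0000), down 38.3488 (V=0.0000). Price 0.0000; hedge Δ=0.0000, bond B=0.0000.
  t=3,j=2: stock 64.1144 → up 68.6024 (V=68.6024), down 51.2915 (V=0.0000). Price 58.6345; hedge Δ=3.9630, bond B=-195.4485.
  t=3,j=3: stock 85.7530 → up 91.7557 (V=91.7557), down 68.6024 (V=68.6024). Price 85.7530; hedge Δ=1.0000, bond B=0.0000.
  t=2,j=0: stock 44.8000 → up 47.9360 (V=0.0000), down 35.8400 (V=0.0000). Price 0.0000; hedge Δ=0.0000, bond B=0.0000.
  t=2,j=1: stock 59.9200 → up 64.1144 (V=58.6345), down 47.9360 (V=0.0000). Price 50.1150; hedge Δ=3.6242, bond B=-167.0500.
  t=2,j=2: stock 80.1430 → up 85.7530 (V=85.7530), down 64.1144 (V=58.6345). Price 79.5575; hedge Δ=1.2532, bond B=-20.8812.
  t=1,j=0: stock 56.0000 → up 59.9200 (V=50.1150), down 44.8000 (V=0.0000). Price 42.8333; hedge Δ=3.3145, bond B=-142.7777.
  t=1,j=1: stock 74.9000 → up 80.1430 (V=79.5575), down 59.9200 (V=50.1150). Price 73.3521; hedge Δ=1.4559, bond B=-35.6944.
  t=0,j=0: stock 70.0000 → up 74.9000 (V=73.3521), down 56.0000 (V=42.8333). Price 67.2703; hedge Δ=1.6147, bond B=-45.7621.
Self-financing check: at every node Δ·S+B equals the discounted successor values.

(0,0): Delta=1.6147 Bond=-45.7621
(1,0): Delta=3.3145 Bond=-142.7777
(1,1): Delta=1.4559 Bond=-35.6944
(2,0): Delta=0.0000 Bond=0.0000
(2,1): Delta=3.6242 Bond=-167.0500
(2,2): Delta=1.2532 Bond=-20.8812
(3,0): Delta=0.0000 Bond=0.0000
(3,1): Delta=0.0000 Bond=0.0000
(3,2): Delta=3.9630 Bond=-195.4485
(3,3): Delta=1.0000 Bond=0.0000
V0=67.2703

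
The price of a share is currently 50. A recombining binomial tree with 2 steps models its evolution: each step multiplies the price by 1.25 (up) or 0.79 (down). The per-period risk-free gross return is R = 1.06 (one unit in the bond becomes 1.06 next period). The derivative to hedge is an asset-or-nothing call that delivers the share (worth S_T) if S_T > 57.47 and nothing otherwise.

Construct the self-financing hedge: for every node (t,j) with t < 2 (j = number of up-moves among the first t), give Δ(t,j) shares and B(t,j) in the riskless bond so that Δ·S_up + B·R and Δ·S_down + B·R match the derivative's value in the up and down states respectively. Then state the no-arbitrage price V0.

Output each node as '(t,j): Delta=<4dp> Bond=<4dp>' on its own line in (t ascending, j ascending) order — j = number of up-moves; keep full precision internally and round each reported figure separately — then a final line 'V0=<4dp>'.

(0,0): Delta=1.8809 Bond=-70.0896
(1,0): Delta=0.0000 Bond=0.0000
(1,1): Delta=2.7174 Bond=-126.5766
V0=23.9547

Risk-neutral probability p* = (R−d)/(u−d) = (1.06−0.79)/(1.25−0.79) = 0.5870.
Payoff layer (t=2): V(2,0)=0.0000, V(2,1)=0.0000, V(2,2)=78.1250
Node (1,0) S=39.5000: V=(p*·0.0000+(1−p*)·0.0000)/1.06=0.0000; Δ=(0.0000−0.0000)/(49.3750−31.2050)=0.0000; B=V−Δ·S=0.0000
Node (1,1) S=62.5000: V=(p*·78.1250+(1−p*)·0.0000)/1.06=43.2604; Δ=(78.1250−0.0000)/(78.1250−49.3750)=2.7174; B=V−Δ·S=-126.5766
Node (0,0) S=50.0000: V=(p*·43.2604+(1−p*)·0.0000)/1.06=23.9547; Δ=(43.2604−0.0000)/(62.5000−39.5000)=1.8809; B=V−Δ·S=-70.0896
The time-0 hedge costs 23.9547, which is the no-arbitrage price.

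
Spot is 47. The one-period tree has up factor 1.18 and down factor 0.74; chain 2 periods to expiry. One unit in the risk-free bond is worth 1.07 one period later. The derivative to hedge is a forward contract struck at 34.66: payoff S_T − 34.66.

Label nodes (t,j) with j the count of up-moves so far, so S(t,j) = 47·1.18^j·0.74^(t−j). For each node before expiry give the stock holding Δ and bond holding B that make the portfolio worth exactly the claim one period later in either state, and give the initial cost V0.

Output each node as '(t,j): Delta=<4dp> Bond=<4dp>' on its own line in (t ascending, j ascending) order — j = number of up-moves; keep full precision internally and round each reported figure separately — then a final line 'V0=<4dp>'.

(0,0): Delta=1.0000 Bond=-30.2734
(1,0): Delta=1.0000 Bond=-32.3925
(1,1): Delta=1.0000 Bond=-32.3925
V0=16.7266

Risk-neutral probability p* = (R−d)/(u−d) = (1.07−0.74)/(1.18−0.74) = 0.7500.
At expiry t=2: V(2,0)=-8.9228, V(2,1)=6.3804, V(2,2)=30.7828
Node (1,0) S=34.7800: V=(p*·6.3804+(1−p*)·-8.9228)/1.07=2.3875; Δ=(6.3804−-8.9228)/(41.0404−25.7372)=1.0000; B=V−Δ·S=-32.3925
Node (1,1) S=55.4600: V=(p*·30.7828+(1−p*)·6.3804)/1.07=23.0675; Δ=(30.7828−6.3804)/(65.4428−41.0404)=1.0000; B=V−Δ·S=-32.3925
Node (0,0) S=47.0000: V=(p*·23.0675+(1−p*)·2.3875)/1.07=16.7266; Δ=(23.0675−2.3875)/(55.4600−34.7800)=1.0000; B=V−Δ·S=-30.2734
Self-financing check: at every node Δ·S+B equals the discounted successor values.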